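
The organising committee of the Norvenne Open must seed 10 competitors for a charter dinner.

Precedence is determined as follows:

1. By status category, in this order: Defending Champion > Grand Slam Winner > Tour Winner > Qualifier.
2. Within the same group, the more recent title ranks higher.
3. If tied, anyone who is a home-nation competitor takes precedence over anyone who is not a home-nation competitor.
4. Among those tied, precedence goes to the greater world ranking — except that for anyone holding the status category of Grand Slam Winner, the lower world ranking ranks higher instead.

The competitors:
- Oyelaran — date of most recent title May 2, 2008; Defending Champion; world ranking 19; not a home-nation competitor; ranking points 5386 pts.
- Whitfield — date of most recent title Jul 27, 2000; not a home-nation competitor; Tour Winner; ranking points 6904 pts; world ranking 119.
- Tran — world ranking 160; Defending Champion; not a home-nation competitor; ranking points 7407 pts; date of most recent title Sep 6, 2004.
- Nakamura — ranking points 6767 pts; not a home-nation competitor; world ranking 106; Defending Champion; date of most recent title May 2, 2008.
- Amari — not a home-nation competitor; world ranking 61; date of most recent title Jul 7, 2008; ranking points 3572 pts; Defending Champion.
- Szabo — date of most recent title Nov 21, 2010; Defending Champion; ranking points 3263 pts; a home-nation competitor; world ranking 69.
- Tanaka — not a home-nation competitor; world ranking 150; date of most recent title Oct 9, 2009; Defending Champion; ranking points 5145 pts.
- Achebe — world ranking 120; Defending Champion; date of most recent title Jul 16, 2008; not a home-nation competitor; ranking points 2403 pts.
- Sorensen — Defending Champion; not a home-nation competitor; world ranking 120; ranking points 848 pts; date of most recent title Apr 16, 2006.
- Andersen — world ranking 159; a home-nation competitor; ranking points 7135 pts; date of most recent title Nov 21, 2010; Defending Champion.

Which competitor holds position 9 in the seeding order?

By status category: Andersen, Szabo, Tanaka, Achebe, Amari, Nakamura, Oyelaran, Sorensen and Tran (Defending Champion); then Whitfield (Tour Winner).
Among Andersen, Szabo, Tanaka, Achebe, Amari, Nakamura, Oyelaran, Sorensen and Tran, by date of most recent title (later first): Andersen and Szabo (Nov 21, 2010) before Tanaka (Oct 9, 2009) before Achebe (Jul 16, 2008) before Amari (Jul 7, 2008) before Nakamura and Oyelaran (May 2, 2008) before Sorensen (Apr 16, 2006) before Tran (Sep 6, 2004).
Andersen and Szabo are each a home-nation competitor, so the next rule applies.
Among Andersen and Szabo, by world ranking (higher first): Andersen (159) before Szabo (69).
Nakamura and Oyelaran are each not a home-nation competitor, so the next rule applies.
Among Nakamura and Oyelaran, by world ranking (higher first): Nakamura (106) before Oyelaran (19).
Order: Andersen, Szabo, Tanaka, Achebe, Amari, Nakamura, Oyelaran, Sorensen, Tran, Whitfield.

Tran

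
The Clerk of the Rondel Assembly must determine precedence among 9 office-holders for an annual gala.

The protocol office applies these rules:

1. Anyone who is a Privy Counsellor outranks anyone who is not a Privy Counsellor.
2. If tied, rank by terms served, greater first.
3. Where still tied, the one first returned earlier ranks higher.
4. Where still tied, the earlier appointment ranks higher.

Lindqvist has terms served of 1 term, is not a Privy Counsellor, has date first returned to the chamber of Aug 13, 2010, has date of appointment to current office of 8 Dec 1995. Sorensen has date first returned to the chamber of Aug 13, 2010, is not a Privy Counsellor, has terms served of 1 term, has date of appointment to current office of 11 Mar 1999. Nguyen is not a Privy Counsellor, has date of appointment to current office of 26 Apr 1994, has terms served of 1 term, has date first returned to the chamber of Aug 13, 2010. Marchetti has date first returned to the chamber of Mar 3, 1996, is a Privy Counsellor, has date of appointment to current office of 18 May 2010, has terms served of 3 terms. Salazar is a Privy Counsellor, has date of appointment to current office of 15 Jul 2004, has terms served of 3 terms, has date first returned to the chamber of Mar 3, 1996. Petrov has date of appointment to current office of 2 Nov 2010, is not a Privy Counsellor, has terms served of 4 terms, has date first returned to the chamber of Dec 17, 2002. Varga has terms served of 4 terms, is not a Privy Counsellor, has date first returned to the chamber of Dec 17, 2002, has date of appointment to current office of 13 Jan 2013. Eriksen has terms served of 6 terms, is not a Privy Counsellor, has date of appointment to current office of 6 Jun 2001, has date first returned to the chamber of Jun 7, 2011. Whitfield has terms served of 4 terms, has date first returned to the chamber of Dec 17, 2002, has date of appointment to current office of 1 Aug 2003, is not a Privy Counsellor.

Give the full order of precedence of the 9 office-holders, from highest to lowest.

By the first rule: Salazar and Marchetti (both a Privy Counsellor); then Eriksen, Whitfield, Petrov, Varga, Nguyen, Lindqvist and Sorensen (each not a Privy Counsellor).
Salazar and Marchetti both have terms served 3 terms, so the next rule applies.
Salazar and Marchetti both have date first returned to the chamber Mar 3, 1996, so the next rule applies.
Among Salazar and Marchetti, by date of appointment to current office (earlier first): Salazar (15 Jul 2004) before Marchetti (18 May 2010).
Among Eriksen, Whitfield, Petrov, Varga, Nguyen, Lindqvist and Sorensen, by terms served (higher first): Eriksen (6 terms) before Whitfield, Petrov and Varga (4 terms) before Nguyen, Lindqvist and Sorensen (1 term).
Whitfield, Petrov and Varga all have date first returned to the chamber Dec 17, 2002, so the next rule applies.
Among Whitfield, Petrov and Varga, by date of appointment to current office (earlier first): Whitfield (1 Aug 2003) before Petrov (2 Nov 2010) before Varga (13 Jan 2013).
Nguyen, Lindqvist and Sorensen all have date first returned to the chamber Aug 13, 2010, so the next rule applies.
Among Nguyen, Lindqvist and Sorensen, by date of appointment to current office (earlier first): Nguyen (26 Apr 1994) before Lindqvist (8 Dec 1995) before Sorensen (11 Mar 1999).
Full order: Salazar, Marchetti, Eriksen, Whitfield, Petrov, Varga, Nguyen, Lindqvist, Sorensen.

Salazar, Marchetti, Eriksen, Whitfield, Petrov, Varga, Nguyen, Lindqvist, Sorensen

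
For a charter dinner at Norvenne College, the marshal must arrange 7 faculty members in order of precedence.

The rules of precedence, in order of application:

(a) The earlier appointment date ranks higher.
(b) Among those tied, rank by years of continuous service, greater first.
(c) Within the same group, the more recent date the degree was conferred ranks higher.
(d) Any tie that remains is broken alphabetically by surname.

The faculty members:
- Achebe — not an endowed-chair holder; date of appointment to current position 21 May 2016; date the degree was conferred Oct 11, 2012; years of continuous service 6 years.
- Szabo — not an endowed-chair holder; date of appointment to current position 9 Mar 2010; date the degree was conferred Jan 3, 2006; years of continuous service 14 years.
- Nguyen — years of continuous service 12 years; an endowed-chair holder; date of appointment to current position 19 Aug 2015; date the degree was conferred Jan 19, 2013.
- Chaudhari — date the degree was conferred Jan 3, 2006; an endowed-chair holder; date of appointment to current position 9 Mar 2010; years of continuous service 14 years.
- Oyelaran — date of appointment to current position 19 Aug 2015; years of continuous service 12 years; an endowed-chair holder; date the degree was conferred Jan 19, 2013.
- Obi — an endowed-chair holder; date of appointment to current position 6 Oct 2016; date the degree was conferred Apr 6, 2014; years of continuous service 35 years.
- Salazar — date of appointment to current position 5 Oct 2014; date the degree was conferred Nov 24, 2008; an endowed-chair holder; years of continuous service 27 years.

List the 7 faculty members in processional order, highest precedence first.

Chaudhari, Szabo, Salazar, Nguyen, Oyelaran, Achebe, Obi

By date of appointment to current position (earlier first): Chaudhari and Szabo (both 9 Mar 2010); then Salazar (5 Oct 2014); then Nguyen and Oyelaran (both 19 Aug 2015); then Achebe (21 May 2016); then Obi (6 Oct 2016).
Chaudhari and Szabo both have years of continuous service 14 years, so the next rule applies.
Chaudhari and Szabo both have date the degree was conferred Jan 3, 2006, so the next rule applies.
Among Chaudhari and Szabo, alphabetically by surname: Chaudhari before Szabo.
Nguyen and Oyelaran both have years of continuous service 12 years, so the next rule applies.
Nguyen and Oyelaran both have date the degree was conferred Jan 19, 2013, so the next rule applies.
Among Nguyen and Oyelaran, alphabetically by surname: Nguyen before Oyelaran.
Full order: Chaudhari, Szabo, Salazar, Nguyen, Oyelaran, Achebe, Obi.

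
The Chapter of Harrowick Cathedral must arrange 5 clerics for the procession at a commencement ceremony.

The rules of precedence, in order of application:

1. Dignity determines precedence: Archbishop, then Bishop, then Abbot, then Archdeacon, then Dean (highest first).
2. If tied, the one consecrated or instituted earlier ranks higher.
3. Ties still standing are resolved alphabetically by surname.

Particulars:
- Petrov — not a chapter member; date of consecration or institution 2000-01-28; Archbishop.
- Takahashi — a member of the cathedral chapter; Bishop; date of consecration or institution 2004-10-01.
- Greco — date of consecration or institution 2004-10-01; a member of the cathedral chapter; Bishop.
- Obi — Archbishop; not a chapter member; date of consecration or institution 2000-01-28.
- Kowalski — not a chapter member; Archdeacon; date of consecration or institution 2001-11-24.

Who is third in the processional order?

Greco

By dignity: Obi and Petrov (Archbishop); then Greco and Takahashi (Bishop); then Kowalski (Archdeacon).
Obi and Petrov both have date of consecration or institution 2000-01-28, so the next rule applies.
Among Obi and Petrov, alphabetically by surname: Obi before Petrov.
Greco and Takahashi both have date of consecration or institution 2004-10-01, so the next rule applies.
Among Greco and Takahashi, alphabetically by surname: Greco before Takahashi.
Order: Obi, Petrov, Greco, Takahashi, Kowalski.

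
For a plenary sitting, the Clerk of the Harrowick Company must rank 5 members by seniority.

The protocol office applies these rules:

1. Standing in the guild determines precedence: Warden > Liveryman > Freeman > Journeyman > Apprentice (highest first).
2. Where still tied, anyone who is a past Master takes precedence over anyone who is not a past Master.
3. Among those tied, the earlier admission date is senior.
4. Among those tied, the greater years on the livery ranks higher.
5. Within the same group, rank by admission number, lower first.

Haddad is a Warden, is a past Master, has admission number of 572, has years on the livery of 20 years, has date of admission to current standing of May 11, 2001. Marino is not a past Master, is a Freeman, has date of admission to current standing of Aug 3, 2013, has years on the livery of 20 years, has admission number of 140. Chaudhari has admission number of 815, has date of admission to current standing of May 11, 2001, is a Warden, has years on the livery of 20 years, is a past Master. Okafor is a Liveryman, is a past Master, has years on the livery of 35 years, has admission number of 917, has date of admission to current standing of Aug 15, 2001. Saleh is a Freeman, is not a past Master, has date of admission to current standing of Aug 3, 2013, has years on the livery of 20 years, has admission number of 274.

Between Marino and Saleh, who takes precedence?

Marino

By standing in the guild: Haddad and Chaudhari (Warden); then Okafor (Liveryman); then Marino and Saleh (Freeman).
Haddad and Chaudhari are each a past Master, so the next rule applies.
Haddad and Chaudhari both have date of admission to current standing May 11, 2001, so the next rule applies.
Haddad and Chaudhari both have years on the livery 20 years, so the next rule applies.
Among Haddad and Chaudhari, by admission number (lower first): Haddad (572) before Chaudhari (815).
Marino and Saleh are each not a past Master, so the next rule applies.
Marino and Saleh both have date of admission to current standing Aug 3, 2013, so the next rule applies.
Marino and Saleh both have years on the livery 20 years, so the next rule applies.
Among Marino and Saleh, by admission number (lower first): Marino (140) before Saleh (274).
So Marino takes precedence.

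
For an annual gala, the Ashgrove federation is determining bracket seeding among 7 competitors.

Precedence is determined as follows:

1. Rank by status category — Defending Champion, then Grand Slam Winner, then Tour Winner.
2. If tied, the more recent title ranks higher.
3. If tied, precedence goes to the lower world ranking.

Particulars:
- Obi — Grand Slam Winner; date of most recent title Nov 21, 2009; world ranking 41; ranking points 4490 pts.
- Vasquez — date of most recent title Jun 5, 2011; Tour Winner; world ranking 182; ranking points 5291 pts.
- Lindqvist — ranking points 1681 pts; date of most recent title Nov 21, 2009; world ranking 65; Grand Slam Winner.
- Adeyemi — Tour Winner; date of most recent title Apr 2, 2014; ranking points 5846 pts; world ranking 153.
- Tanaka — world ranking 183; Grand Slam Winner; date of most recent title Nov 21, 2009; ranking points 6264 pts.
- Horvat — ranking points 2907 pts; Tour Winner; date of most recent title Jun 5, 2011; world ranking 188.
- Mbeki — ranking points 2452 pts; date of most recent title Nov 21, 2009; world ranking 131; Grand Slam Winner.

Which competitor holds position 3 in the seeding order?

By status category: Obi, Lindqvist, Mbeki and Tanaka (Grand Slam Winner); then Adeyemi, Vasquez and Horvat (Tour Winner).
Obi, Lindqvist, Mbeki and Tanaka all have date of most recent title Nov 21, 2009, so the next rule applies.
Among Obi, Lindqvist, Mbeki and Tanaka, by world ranking (lower first): Obi (41) before Lindqvist (65) before Mbeki (131) before Tanaka (183).
Among Adeyemi, Vasquez and Horvat, by date of most recent title (later first): Adeyemi (Apr 2, 2014) before Vasquez and Horvat (Jun 5, 2011).
Among Vasquez and Horvat, by world ranking (lower first): Vasquez (182) before Horvat (188).
Order: Obi, Lindqvist, Mbeki, Tanaka, Adeyemi, Vasquez, Horvat.

Mbeki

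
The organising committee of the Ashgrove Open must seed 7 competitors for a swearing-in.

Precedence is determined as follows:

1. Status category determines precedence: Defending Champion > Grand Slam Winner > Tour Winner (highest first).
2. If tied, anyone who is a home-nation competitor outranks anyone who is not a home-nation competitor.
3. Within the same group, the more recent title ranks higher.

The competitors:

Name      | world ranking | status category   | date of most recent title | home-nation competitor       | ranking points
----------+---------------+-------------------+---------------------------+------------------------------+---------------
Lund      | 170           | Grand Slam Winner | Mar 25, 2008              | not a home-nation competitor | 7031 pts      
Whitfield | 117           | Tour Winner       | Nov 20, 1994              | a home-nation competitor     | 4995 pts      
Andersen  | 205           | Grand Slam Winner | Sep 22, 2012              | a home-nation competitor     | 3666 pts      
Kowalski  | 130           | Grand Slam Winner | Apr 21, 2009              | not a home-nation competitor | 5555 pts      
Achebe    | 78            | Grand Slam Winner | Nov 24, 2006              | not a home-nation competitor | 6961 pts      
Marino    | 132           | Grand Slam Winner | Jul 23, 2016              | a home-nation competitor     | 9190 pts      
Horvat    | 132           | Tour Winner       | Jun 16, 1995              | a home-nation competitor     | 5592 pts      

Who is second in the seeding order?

Andersen

By status category: Marino, Andersen, Kowalski, Lund and Achebe (Grand Slam Winner); then Horvat and Whitfield (Tour Winner).
Among Marino, Andersen, Kowalski, Lund and Achebe, a home-nation competitor before not a home-nation competitor: Marino and Andersen (a home-nation competitor) before Kowalski, Lund and Achebe (not a home-nation competitor).
Among Marino and Andersen, by date of most recent title (later first): Marino (Jul 23, 2016) before Andersen (Sep 22, 2012).
Among Kowalski, Lund and Achebe, by date of most recent title (later first): Kowalski (Apr 21, 2009) before Lund (Mar 25, 2008) before Achebe (Nov 24, 2006).
Horvat and Whitfield are each a home-nation competitor, so the next rule applies.
Among Horvat and Whitfield, by date of most recent title (later first): Horvat (Jun 16, 1995) before Whitfield (Nov 20, 1994).
Order: Marino, Andersen, Kowalski, Lund, Achebe, Horvat, Whitfield.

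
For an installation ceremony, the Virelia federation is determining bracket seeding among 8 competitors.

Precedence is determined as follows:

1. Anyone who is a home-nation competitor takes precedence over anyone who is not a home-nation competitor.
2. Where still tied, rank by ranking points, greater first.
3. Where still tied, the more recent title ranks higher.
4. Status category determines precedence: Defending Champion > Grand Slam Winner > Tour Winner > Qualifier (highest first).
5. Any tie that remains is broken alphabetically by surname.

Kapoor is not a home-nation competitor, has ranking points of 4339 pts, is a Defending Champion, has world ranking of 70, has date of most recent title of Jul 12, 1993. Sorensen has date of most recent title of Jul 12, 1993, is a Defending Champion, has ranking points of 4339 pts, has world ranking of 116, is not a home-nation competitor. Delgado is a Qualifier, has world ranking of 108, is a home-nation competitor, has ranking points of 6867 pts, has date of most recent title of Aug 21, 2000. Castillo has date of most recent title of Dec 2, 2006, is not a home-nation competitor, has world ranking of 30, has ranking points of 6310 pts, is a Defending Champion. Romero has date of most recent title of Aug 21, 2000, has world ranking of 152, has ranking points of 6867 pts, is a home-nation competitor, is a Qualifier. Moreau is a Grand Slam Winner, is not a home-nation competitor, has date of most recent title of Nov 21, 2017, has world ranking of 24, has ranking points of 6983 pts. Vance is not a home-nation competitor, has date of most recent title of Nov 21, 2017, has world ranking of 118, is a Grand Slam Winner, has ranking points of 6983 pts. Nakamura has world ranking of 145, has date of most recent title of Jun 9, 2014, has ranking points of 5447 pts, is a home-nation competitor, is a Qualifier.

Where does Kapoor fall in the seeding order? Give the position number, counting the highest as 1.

By the first rule: Delgado, Romero and Nakamura (each a home-nation competitor); then Moreau, Vance, Castillo, Kapoor and Sorensen (each not a home-nation competitor).
Among Delgado, Romero and Nakamura, by ranking points (higher first): Delgado and Romero (6867 pts) before Nakamura (5447 pts).
Delgado and Romero both have date of most recent title Aug 21, 2000, so the next rule applies.
Delgado and Romero are each Qualifier, so the next rule applies.
Among Delgado and Romero, alphabetically by surname: Delgado before Romero.
Among Moreau, Vance, Castillo, Kapoor and Sorensen, by ranking points (higher first): Moreau and Vance (6983 pts) before Castillo (6310 pts) before Kapoor and Sorensen (4339 pts).
Moreau and Vance both have date of most recent title Nov 21, 2017, so the next rule applies.
Moreau and Vance are each Grand Slam Winner, so the next rule applies.
Among Moreau and Vance, alphabetically by surname: Moreau before Vance.
Kapoor and Sorensen both have date of most recent title Jul 12, 1993, so the next rule applies.
Kapoor and Sorensen are each Defending Champion, so the next rule applies.
Among Kapoor and Sorensen, alphabetically by surname: Kapoor before Sorensen.
Order: Delgado, Romero, Nakamura, Moreau, Vance, Castillo, Kapoor, Sorensen. So position 7.

7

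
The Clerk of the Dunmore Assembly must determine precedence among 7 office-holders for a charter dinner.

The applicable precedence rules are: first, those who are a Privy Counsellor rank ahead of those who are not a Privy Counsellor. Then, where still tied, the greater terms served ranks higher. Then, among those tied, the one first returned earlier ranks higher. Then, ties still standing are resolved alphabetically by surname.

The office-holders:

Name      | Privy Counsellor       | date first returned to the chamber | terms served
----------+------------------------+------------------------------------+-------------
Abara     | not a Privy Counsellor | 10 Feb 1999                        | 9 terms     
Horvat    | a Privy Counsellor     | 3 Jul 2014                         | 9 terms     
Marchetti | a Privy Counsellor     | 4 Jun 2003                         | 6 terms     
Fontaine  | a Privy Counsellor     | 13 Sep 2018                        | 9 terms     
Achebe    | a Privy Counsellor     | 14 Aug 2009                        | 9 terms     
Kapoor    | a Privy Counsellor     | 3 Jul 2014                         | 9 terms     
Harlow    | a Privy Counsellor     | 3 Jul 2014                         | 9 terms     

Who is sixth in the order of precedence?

By the first rule: Achebe, Harlow, Horvat, Kapoor, Fontaine and Marchetti (each a Privy Counsellor); then Abara (not a Privy Counsellor).
Among Achebe, Harlow, Horvat, Kapoor, Fontaine and Marchetti, by terms served (higher first): Achebe, Harlow, Horvat, Kapoor and Fontaine (9 terms) before Marchetti (6 terms).
Among Achebe, Harlow, Horvat, Kapoor and Fontaine, by date first returned to the chamber (earlier first): Achebe (14 Aug 2009) before Harlow, Horvat and Kapoor (3 Jul 2014) before Fontaine (13 Sep 2018).
Among Harlow, Horvat and Kapoor, alphabetically by surname: Harlow before Horvat before Kapoor.
Order: Achebe, Harlow, Horvat, Kapoor, Fontaine, Marchetti, Abara.

Marchetti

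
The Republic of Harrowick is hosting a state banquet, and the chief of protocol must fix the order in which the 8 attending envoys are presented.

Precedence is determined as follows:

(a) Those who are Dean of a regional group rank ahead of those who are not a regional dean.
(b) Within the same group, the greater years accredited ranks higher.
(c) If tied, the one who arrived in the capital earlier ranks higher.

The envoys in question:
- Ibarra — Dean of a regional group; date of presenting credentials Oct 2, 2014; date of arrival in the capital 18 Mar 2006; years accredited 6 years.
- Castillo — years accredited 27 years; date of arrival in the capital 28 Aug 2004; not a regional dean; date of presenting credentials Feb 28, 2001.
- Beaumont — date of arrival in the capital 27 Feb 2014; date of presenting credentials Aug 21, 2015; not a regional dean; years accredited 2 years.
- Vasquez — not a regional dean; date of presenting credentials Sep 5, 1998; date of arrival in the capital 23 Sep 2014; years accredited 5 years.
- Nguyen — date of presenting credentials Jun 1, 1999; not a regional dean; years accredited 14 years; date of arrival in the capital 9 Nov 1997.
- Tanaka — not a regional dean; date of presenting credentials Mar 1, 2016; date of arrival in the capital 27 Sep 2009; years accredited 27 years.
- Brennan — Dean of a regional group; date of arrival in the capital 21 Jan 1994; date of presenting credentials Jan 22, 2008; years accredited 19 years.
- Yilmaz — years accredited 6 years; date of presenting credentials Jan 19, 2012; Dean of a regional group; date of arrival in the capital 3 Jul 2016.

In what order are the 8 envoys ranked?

By the first rule: Brennan, Ibarra and Yilmaz (each Dean of a regional group); then Castillo, Tanaka, Nguyen, Vasquez and Beaumont (each not a regional dean).
Among Brennan, Ibarra and Yilmaz, by years accredited (higher first): Brennan (19 years) before Ibarra and Yilmaz (6 years).
Among Ibarra and Yilmaz, by date of arrival in the capital (earlier first): Ibarra (18 Mar 2006) before Yilmaz (3 Jul 2016).
Among Castillo, Tanaka, Nguyen, Vasquez and Beaumont, by years accredited (higher first): Castillo and Tanaka (27 years) before Nguyen (14 years) before Vasquez (5 years) before Beaumont (2 years).
Among Castillo and Tanaka, by date of arrival in the capital (earlier first): Castillo (28 Aug 2004) before Tanaka (27 Sep 2009).
Full order: Brennan, Ibarra, Yilmaz, Castillo, Tanaka, Nguyen, Vasquez, Beaumont.

Brennan, Ibarra, Yilmaz, Castillo, Tanaka, Nguyen, Vasquez, Beaumont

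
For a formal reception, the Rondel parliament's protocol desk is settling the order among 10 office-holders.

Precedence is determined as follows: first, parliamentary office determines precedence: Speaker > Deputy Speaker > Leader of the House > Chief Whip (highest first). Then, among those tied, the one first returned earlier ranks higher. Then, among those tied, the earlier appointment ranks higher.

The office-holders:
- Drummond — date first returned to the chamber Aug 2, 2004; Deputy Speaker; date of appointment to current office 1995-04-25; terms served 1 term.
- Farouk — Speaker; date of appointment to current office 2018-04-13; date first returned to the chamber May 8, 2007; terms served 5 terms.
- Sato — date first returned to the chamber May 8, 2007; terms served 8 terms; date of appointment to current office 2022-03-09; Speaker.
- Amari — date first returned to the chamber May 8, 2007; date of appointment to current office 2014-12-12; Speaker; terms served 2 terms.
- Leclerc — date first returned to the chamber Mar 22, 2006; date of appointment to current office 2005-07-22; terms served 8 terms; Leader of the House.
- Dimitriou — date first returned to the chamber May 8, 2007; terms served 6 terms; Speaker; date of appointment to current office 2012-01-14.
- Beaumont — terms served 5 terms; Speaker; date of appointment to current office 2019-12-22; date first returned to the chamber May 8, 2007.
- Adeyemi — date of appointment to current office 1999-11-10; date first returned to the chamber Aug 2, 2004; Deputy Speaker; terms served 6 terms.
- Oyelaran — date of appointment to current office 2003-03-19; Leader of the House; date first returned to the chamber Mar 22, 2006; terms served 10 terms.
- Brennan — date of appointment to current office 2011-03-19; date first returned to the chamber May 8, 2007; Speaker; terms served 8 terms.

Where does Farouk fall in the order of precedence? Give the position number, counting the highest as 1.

By parliamentary office: Brennan, Dimitriou, Amari, Farouk, Beaumont and Sato (Speaker); then Drummond and Adeyemi (Deputy Speaker); then Oyelaran and Leclerc (Leader of the House).
Brennan, Dimitriou, Amari, Farouk, Beaumont and Sato all have date first returned to the chamber May 8, 2007, so the next rule applies.
Among Brennan, Dimitriou, Amari, Farouk, Beaumont and Sato, by date of appointment to current office (earlier first): Brennan (2011-03-19) before Dimitriou (2012-01-14) before Amari (2014-12-12) before Farouk (2018-04-13) before Beaumont (2019-12-22) before Sato (2022-03-09).
Drummond and Adeyemi both have date first returned to the chamber Aug 2, 2004, so the next rule applies.
Among Drummond and Adeyemi, by date of appointment to current office (earlier first): Drummond (1995-04-25) before Adeyemi (1999-11-10).
Oyelaran and Leclerc both have date first returned to the chamber Mar 22, 2006, so the next rule applies.
Among Oyelaran and Leclerc, by date of appointment to current office (earlier first): Oyelaran (2003-03-19) before Leclerc (2005-07-22).
Order: Brennan, Dimitriou, Amari, Farouk, Beaumont, Sato, Drummond, Adeyemi, Oyelaran, Leclerc. So position 4.

4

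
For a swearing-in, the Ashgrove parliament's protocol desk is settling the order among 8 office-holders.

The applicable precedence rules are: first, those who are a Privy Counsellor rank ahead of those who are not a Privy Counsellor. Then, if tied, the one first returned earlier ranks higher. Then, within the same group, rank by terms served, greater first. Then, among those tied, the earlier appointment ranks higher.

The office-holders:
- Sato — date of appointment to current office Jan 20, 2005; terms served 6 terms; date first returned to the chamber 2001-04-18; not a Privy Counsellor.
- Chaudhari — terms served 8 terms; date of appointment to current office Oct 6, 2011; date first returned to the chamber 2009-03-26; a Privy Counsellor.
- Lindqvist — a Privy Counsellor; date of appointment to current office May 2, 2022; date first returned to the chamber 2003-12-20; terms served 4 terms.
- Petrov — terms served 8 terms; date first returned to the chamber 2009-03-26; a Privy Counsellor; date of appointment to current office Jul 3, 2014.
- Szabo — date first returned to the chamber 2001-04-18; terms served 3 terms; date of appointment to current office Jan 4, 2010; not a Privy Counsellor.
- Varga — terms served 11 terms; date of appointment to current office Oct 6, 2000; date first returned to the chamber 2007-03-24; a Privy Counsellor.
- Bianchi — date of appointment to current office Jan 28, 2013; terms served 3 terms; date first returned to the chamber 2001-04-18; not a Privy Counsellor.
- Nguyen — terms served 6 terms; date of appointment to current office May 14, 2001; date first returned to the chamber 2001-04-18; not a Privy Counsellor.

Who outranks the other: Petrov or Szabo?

Petrov

By the first rule: Lindqvist, Varga, Chaudhari and Petrov (each a Privy Counsellor); then Nguyen, Sato, Szabo and Bianchi (each not a Privy Counsellor).
Among Lindqvist, Varga, Chaudhari and Petrov, by date first returned to the chamber (earlier first): Lindqvist (2003-12-20) before Varga (2007-03-24) before Chaudhari and Petrov (2009-03-26).
Chaudhari and Petrov both have terms served 8 terms, so the next rule applies.
Among Chaudhari and Petrov, by date of appointment to current office (earlier first): Chaudhari (Oct 6, 2011) before Petrov (Jul 3, 2014).
Nguyen, Sato, Szabo and Bianchi all have date first returned to the chamber 2001-04-18, so the next rule applies.
Among Nguyen, Sato, Szabo and Bianchi, by terms served (higher first): Nguyen and Sato (6 terms) before Szabo and Bianchi (3 terms).
Among Nguyen and Sato, by date of appointment to current office (earlier first): Nguyen (May 14, 2001) before Sato (Jan 20, 2005).
Among Szabo and Bianchi, by date of appointment to current office (earlier first): Szabo (Jan 4, 2010) before Bianchi (Jan 28, 2013).
So Petrov takes precedence.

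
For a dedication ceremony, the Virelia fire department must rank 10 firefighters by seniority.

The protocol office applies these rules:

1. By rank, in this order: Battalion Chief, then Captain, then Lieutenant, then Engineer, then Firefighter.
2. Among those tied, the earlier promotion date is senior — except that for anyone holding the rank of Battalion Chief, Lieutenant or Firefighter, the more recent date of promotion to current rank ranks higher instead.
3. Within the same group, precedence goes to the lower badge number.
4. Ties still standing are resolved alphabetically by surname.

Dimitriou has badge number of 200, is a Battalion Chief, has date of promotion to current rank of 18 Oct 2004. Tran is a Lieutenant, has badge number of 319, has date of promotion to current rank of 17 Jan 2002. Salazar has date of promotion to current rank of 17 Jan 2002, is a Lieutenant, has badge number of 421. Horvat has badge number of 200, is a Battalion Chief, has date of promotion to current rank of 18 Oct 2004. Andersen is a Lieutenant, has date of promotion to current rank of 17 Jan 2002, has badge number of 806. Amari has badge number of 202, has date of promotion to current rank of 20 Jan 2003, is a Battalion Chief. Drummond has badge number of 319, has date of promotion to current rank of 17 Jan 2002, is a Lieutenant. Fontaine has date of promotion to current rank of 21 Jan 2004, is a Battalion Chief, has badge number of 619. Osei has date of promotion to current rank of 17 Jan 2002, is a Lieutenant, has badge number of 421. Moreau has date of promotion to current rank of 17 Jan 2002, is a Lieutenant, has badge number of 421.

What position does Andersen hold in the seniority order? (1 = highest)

10

By rank: Dimitriou, Horvat, Fontaine and Amari (Battalion Chief); then Drummond, Tran, Moreau, Osei, Salazar and Andersen (Lieutenant).
Among Dimitriou, Horvat, Fontaine and Amari, by date of promotion to current rank (later first) (reversed rule for this group): Dimitriou and Horvat (18 Oct 2004) before Fontaine (21 Jan 2004) before Amari (20 Jan 2003).
Dimitriou and Horvat both have badge number 200, so the next rule applies.
Among Dimitriou and Horvat, alphabetically by surname: Dimitriou before Horvat.
Drummond, Tran, Moreau, Osei, Salazar and Andersen all have date of promotion to current rank 17 Jan 2002, so the next rule applies.
Among Drummond, Tran, Moreau, Osei, Salazar and Andersen, by badge number (lower first): Drummond and Tran (319) before Moreau, Osei and Salazar (421) before Andersen (806).
Among Drummond and Tran, alphabetically by surname: Drummond before Tran.
Among Moreau, Osei and Salazar, alphabetically by surname: Moreau before Osei before Salazar.
Order: Dimitriou, Horvat, Fontaine, Amari, Drummond, Tran, Moreau, Osei, Salazar, Andersen. So position 10.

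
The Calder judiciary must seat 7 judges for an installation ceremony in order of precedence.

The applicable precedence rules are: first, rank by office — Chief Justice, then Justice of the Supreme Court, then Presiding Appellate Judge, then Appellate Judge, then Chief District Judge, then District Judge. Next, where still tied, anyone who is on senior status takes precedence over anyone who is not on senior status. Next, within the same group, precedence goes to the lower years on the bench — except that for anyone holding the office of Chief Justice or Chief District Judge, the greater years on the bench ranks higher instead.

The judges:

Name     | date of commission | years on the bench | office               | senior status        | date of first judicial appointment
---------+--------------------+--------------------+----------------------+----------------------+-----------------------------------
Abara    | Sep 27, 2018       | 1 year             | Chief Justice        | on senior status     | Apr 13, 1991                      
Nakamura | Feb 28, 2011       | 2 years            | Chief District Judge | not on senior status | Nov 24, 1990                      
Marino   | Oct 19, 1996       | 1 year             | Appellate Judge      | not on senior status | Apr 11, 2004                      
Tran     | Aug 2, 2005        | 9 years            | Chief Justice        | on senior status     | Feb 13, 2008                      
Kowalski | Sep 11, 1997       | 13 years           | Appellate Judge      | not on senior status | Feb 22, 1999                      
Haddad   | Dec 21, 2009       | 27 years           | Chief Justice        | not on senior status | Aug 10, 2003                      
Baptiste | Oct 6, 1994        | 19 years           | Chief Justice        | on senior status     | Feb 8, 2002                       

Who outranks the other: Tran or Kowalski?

Tran

By office: Baptiste, Tran, Abara and Haddad (Chief Justice); then Marino and Kowalski (Appellate Judge); then Nakamura (Chief District Judge).
Among Baptiste, Tran, Abara and Haddad, on senior status before not on senior status: Baptiste, Tran and Abara (on senior status) before Haddad (not on senior status).
Among Baptiste, Tran and Abara, by years on the bench (higher first) (reversed rule for this group): Baptiste (19 years) before Tran (9 years) before Abara (1 year).
Marino and Kowalski are each not on senior status, so the next rule applies.
Among Marino and Kowalski, by years on the bench (lower first): Marino (1 year) before Kowalski (13 years).
So Tran takes precedence.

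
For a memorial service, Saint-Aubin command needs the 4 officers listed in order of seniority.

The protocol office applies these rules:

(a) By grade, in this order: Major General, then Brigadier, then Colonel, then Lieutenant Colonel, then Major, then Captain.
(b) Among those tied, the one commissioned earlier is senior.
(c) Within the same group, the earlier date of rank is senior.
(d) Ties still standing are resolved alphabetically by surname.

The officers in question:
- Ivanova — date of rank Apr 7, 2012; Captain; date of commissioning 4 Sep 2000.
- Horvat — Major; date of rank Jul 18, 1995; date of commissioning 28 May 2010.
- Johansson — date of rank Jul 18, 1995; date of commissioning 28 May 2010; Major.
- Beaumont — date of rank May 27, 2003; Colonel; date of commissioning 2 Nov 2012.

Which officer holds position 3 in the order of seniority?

Johansson

By grade: Beaumont (Colonel); then Horvat and Johansson (Major); then Ivanova (Captain).
Horvat and Johansson both have date of commissioning 28 May 2010, so the next rule applies.
Horvat and Johansson both have date of rank Jul 18, 1995, so the next rule applies.
Among Horvat and Johansson, alphabetically by surname: Horvat before Johansson.
Order: Beaumont, Horvat, Johansson, Ivanova.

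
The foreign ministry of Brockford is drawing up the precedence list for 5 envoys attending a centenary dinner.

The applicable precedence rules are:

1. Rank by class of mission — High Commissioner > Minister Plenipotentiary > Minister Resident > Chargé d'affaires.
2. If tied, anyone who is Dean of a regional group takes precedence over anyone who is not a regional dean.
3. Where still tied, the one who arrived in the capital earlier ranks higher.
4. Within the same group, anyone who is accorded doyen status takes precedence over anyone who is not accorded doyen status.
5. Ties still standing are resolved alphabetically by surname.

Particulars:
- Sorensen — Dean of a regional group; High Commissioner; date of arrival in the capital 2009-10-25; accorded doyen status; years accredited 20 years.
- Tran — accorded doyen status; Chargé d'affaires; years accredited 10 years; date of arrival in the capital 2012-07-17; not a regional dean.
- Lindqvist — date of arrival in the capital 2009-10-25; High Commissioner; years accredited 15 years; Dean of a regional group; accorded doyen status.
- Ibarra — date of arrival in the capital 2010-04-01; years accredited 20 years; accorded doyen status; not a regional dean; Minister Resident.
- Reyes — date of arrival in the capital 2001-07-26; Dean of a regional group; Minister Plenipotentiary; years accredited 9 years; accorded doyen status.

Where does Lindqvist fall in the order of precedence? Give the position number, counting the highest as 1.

By class of mission: Lindqvist and Sorensen (High Commissioner); then Reyes (Minister Plenipotentiary); then Ibarra (Minister Resident); then Tran (Chargé d'affaires).
Lindqvist and Sorensen are each Dean of a regional group, so the next rule applies.
Lindqvist and Sorensen both have date of arrival in the capital 2009-10-25, so the next rule applies.
Lindqvist and Sorensen are each accorded doyen status, so the next rule applies.
Among Lindqvist and Sorensen, alphabetically by surname: Lindqvist before Sorensen.
Order: Lindqvist, Sorensen, Reyes, Ibarra, Tran. So position 1.

1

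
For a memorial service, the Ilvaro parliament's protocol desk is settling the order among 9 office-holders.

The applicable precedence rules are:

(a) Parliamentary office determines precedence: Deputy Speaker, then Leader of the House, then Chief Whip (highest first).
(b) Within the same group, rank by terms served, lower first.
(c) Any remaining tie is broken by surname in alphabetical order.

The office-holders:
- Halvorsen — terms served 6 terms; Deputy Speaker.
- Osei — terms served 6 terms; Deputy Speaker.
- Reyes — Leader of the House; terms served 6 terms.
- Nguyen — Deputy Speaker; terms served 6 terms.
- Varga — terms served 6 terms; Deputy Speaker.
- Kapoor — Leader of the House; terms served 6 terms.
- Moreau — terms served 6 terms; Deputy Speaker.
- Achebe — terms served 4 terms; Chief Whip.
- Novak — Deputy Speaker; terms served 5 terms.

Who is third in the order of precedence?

Moreau

By parliamentary office: Novak, Halvorsen, Moreau, Nguyen, Osei and Varga (Deputy Speaker); then Kapoor and Reyes (Leader of the House); then Achebe (Chief Whip).
Among Novak, Halvorsen, Moreau, Nguyen, Osei and Varga, by terms served (lower first): Novak (5 terms) before Halvorsen, Moreau, Nguyen, Osei and Varga (6 terms).
Among Halvorsen, Moreau, Nguyen, Osei and Varga, alphabetically by surname: Halvorsen before Moreau before Nguyen before Osei before Varga.
Kapoor and Reyes both have terms served 6 terms, so the next rule applies.
Among Kapoor and Reyes, alphabetically by surname: Kapoor before Reyes.
Order: Novak, Halvorsen, Moreau, Nguyen, Osei, Varga, Kapoor, Reyes, Achebe.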